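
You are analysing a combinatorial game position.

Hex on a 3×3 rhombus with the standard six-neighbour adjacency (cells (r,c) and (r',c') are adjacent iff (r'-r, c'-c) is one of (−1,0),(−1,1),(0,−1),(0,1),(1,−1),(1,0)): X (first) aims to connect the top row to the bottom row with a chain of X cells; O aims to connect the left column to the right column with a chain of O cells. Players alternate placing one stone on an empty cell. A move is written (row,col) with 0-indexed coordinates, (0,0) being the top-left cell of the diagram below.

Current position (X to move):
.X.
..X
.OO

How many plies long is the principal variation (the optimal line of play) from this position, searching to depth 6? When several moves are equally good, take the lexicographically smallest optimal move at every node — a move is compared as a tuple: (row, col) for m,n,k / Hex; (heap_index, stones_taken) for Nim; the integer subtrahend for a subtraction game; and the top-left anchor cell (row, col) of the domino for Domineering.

ply 1, X at .X./..X/.OO | (0,0)=-1→XX./..X/.OO; (0,2)=-1→.XX/..X/.OO; (1,0)=-1→.X./X.X/.OO; (1,1)=-1→.X./.XX/.OO; (2,0)=+1→.X./..X/XOO*
ply 2, O at .X./..X/XOO | (0,0)=-1→OX./..X/XOO*; (0,2)=-1→.XO/..X/XOO; (1,0)=-1→.X./O.X/XOO; (1,1)=-1→.X./.OX/XOO
ply 3, X at OX./..X/XOO | (0,2)=+1→OXX/..X/XOO*; (1,0)=+1→OX./X.X/XOO; (1,1)=+1→OX./.XX/XOO
ply 4, O at OXX/..X/XOO | (1,0)=-1→OXX/O.X/XOO*; (1,1)=-1→OXX/.OX/XOO
ply 5, X at OXX/O.X/XOO | (1,1)=+1→OXX/OXX/XOO*
ply 6: OXX/OXX/XOO is terminal -1 (O); from .X./..X/.OO depth 6

PV length from [.X./..X/.OO]: 5 plies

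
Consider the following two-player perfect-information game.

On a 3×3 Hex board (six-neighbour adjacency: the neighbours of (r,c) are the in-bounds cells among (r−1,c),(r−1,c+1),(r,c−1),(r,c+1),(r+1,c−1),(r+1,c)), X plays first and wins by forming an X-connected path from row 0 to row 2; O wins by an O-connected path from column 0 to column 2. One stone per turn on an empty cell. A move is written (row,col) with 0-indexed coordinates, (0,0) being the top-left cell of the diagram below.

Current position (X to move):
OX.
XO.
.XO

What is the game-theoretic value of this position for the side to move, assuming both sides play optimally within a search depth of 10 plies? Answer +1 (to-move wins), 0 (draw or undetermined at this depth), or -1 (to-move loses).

ply 1, X at OX./XO./.XO | (0,2)=+1→OXX/XO./.XO*; (1,2)=+1→OX./XOX/.XO; (2,0)=+1→OX./XO./XXO
ply 2, O at OXX/XO./.XO | (1,2)=-1→OXX/XOO/.XO*; (2,0)=-1→OXX/XO./OXO
ply 3, X at OXX/XOO/.XO | (2,0)=+1→OXX/XOO/XXO*
ply 4: OXX/XOO/XXO is terminal -1 (O); from OX./XO./.XO depth 10

value(OX./XO./.XO, X) = +1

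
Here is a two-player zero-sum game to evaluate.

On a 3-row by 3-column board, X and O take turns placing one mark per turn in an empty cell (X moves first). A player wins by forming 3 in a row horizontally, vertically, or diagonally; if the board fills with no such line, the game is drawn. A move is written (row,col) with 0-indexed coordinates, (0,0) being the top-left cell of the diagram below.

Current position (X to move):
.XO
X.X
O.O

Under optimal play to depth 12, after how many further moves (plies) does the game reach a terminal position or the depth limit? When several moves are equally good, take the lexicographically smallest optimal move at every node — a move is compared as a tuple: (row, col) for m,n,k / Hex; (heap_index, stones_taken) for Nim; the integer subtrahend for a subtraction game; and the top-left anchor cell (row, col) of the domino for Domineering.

PV length from [.XO/X.X/O.O]: 1 ply

ply 1, X at .XO/X.X/O.O | (0,0)=-1→XXO/X.X/O.O; (1,1)=+1→.XO/XXX/O.O*; (2,1)=-1→.XO/X.X/OXO
ply 2: .XO/XXX/O.O is terminal -1 (O); from .XO/X.X/O.O depth 12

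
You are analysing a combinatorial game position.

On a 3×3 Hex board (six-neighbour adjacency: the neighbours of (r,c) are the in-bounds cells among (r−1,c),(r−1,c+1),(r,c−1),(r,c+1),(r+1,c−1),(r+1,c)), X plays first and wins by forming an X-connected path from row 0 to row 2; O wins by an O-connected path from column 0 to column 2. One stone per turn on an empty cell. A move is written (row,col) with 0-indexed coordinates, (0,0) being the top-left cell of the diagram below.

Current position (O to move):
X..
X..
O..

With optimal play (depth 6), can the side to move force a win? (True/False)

O winning at [X../X../O..]: True

p1 O@[X../X../O..]: (0,1)[XO./X../O..]-1 (0,2)[X.O/X../O..]+1* (1,1)[X../XO./O..]+1 (1,2)[X../X.O/O..]+1 (2,1)[X../X../OO.]+1 (2,2)[X../X../O.O]+1
p2 X@[X.O/X../O..]: (0,1)[XXO/X../O..]-1* (1,1)[X.O/XX./O..]-1 (1,2)[X.O/X.X/O..]-1 (2,1)[X.O/X../OX.]-1 (2,2)[X.O/X../O.X]-1
p3 O@[XXO/X../O..]: (1,1)[XXO/XO./O..]+1* (1,2)[XXO/X.O/O..]+1 (2,1)[XXO/X../OO.]+1 (2,2)[XXO/X../O.O]+1
p4 X@[XXO/XO./O..] terminal -1; root [X../X../O..] d6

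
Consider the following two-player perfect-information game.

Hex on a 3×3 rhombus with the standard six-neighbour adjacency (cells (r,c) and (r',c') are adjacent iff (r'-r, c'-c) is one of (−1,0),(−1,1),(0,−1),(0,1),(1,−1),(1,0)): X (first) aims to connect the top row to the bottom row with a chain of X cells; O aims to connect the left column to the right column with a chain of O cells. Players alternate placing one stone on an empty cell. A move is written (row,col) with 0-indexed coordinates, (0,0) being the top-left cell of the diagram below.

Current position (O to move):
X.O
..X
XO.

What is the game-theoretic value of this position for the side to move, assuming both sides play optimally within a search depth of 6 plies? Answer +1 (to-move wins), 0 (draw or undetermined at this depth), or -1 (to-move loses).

ply 1, O at X.O/..X/XO. | (0,1)=-1→XOO/..X/XO.; (1,0)=+1→X.O/O.X/XO.*; (1,1)=-1→X.O/.OX/XO.; (2,2)=-1→X.O/..X/XOO
ply 2, X at X.O/O.X/XO. | (0,1)=-1→XXO/O.X/XO.*; (1,1)=-1→X.O/OXX/XO.; (2,2)=-1→X.O/O.X/XOX
ply 3, O at XXO/O.X/XO. | (1,1)=+1→XXO/OOX/XO.*; (2,2)=-1→XXO/O.X/XOO
ply 4: XXO/OOX/XO. is terminal -1 (X); from X.O/..X/XO. depth 6

value(X.O/..X/XO., O) = +1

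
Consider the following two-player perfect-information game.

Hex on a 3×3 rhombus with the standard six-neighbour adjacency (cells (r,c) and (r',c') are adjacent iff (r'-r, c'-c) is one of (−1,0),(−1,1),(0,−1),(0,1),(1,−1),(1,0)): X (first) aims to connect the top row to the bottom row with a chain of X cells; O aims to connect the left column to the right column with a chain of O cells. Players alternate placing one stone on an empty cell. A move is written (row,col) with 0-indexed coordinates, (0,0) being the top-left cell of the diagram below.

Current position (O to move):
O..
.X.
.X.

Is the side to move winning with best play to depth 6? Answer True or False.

[O../.X./.X.] O move#1: (0,1):-1/OO./.X./.X.*, (0,2):-1/O.O/.X./.X., (1,0):-1/O../OX./.X., (1,2):-1/O../.XO/.X., (2,0):-1/O../.X./OX., (2,2):-1/O../.X./.XO
[OO./.X./.X.] X move#2: (0,2):+1/OOX/.X./.X.*, (1,0):-1/OO./XX./.X., (1,2):-1/OO./.XX/.X., (2,0):-1/OO./.X./XX., (2,2):-1/OO./.X./.XX
[OOX/.X./.X.] end (terminal -1, O#3); searched O../.X./.X. to 6

O winning at [O../.X./.X.]: False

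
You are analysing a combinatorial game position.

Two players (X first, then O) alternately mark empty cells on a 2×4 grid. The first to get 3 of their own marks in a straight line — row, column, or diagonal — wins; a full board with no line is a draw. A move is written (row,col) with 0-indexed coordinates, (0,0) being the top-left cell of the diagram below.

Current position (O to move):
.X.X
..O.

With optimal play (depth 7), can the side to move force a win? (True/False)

ply 1, O at .X.X/..O. | (0,0)=-1→OX.X/..O.; (0,2)=+0→.XOX/..O.*; (1,0)=-1→.X.X/O.O.; (1,1)=-1→.X.X/.OO.; (1,3)=-1→.X.X/..OO
ply 2, X at .XOX/..O. | (0,0)=-1→XXOX/..O.; (1,0)=+0→.XOX/X.O.*; (1,1)=+0→.XOX/.XO.; (1,3)=+0→.XOX/..OX
ply 3, O at .XOX/X.O. | (0,0)=+0→OXOX/X.O.*; (1,1)=+0→.XOX/XOO.; (1,3)=+0→.XOX/X.OO
ply 4, X at OXOX/X.O. | (1,1)=+0→OXOX/XXO.*; (1,3)=+0→OXOX/X.OX
ply 5, O at OXOX/XXO. | (1,3)=+0→OXOX/XXOO*
ply 6: OXOX/XXOO is terminal +0 (X); from .X.X/..O. depth 7

O winning at [.X.X/..O.]: False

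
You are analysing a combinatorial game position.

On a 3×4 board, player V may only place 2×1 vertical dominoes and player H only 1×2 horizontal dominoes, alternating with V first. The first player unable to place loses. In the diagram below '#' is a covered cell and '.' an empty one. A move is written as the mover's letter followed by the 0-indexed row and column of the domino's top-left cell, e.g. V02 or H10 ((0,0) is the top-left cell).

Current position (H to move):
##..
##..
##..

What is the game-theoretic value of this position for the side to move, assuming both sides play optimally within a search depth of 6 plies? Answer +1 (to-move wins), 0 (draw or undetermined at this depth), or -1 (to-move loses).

value(##../##../##.., H) = +1

[##../##../##..] H move#1: H02:-1/####/##../##.., H12:+1/##../####/##..*, H22:-1/##../##../####
[##../####/##..] end (terminal -1, V#2); searched ##../##../##.. to 6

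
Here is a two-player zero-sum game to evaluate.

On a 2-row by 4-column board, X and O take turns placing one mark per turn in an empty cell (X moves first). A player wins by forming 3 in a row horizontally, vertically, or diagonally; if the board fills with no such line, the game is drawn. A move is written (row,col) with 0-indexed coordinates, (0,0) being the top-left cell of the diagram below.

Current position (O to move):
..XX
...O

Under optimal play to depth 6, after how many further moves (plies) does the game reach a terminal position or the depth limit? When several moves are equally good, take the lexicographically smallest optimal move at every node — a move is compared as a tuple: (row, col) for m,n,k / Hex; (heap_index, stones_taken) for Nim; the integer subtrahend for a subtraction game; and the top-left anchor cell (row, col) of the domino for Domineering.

PV length from [..XX/...O]: 5 plies

[..XX/...O] O move#1: (0,0):-1/O.XX/...O, (0,1):+0/.OXX/...O*, (1,0):-1/..XX/O..O, (1,1):-1/..XX/.O.O, (1,2):-1/..XX/..OO
[.OXX/...O] X move#2: (0,0):+0/XOXX/...O*, (1,0):+0/.OXX/X..O, (1,1):+0/.OXX/.X.O, (1,2):+0/.OXX/..XO
[XOXX/...O] O move#3: (1,0):+0/XOXX/O..O*, (1,1):+0/XOXX/.O.O, (1,2):+0/XOXX/..OO
[XOXX/O..O] X move#4: (1,1):+0/XOXX/OX.O*, (1,2):+0/XOXX/O.XO
[XOXX/OX.O] O move#5: (1,2):+0/XOXX/OXOO*
[XOXX/OXOO] end (terminal +0, X#6); searched ..XX/...O to 6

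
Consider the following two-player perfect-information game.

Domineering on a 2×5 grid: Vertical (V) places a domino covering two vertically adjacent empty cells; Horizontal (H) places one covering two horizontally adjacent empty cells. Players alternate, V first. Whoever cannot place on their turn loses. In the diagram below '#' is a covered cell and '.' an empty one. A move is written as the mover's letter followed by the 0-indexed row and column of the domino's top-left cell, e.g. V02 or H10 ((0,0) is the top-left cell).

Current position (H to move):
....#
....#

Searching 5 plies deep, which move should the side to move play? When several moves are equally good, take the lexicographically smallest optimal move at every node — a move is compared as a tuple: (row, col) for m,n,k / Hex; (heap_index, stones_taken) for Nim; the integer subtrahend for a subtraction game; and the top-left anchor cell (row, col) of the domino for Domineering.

[....#/....#] H move#1: H00:-1/##..#/....#, H01:+1/.##.#/....#*, H02:-1/..###/....#, H10:-1/....#/##..#, H11:+1/....#/.##.#, H12:-1/....#/..###
[.##.#/....#] V move#2: V00:-1/###.#/#...#*, V03:-1/.####/...##
[###.#/#...#] H move#3: H11:-1/###.#/###.#, H12:+1/###.#/#.###*
[###.#/#.###] end (terminal -1, V#4); searched ....#/....# to 5

H's best at [....#/....#]: H01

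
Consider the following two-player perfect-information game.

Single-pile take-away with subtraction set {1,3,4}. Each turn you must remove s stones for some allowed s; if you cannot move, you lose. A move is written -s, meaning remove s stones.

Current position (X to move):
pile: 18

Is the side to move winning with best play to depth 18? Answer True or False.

X winning at [18]: True

p1 X@[18]: -1[17]-1 -3[15]-1 -4[14]+1*
p2 O@[14]: -1[13]-1* -3[11]-1 -4[10]-1
p3 X@[13]: -1[12]-1 -3[10]-1 -4[9]+1*
p4 O@[9]: -1[8]-1* -3[6]-1 -4[5]-1
p5 X@[8]: -1[7]+1* -3[5]-1 -4[4]-1
p6 O@[7]: -1[6]-1* -3[4]-1 -4[3]-1
p7 X@[6]: -1[5]-1 -3[3]-1 -4[2]+1*
p8 O@[2]: -1[1]-1*
p9 X@[1]: -1[0]+1*
p10 O@[0] terminal -1; root [18] d18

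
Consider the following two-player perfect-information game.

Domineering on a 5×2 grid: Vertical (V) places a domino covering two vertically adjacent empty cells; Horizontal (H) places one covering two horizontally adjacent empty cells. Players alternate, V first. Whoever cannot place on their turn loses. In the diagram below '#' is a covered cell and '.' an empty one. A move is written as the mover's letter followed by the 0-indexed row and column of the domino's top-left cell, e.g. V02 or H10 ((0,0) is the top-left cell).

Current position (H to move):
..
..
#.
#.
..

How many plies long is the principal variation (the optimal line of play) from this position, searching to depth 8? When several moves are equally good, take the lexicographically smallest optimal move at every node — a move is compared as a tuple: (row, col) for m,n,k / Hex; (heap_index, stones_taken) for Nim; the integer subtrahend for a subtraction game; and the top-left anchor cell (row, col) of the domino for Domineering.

ply 1, H at ../../#./#./.. | H00=+1→##/../#./#./..*; H10=+1→../##/#./#./..; H40=-1→../../#./#./##
ply 2, V at ##/../#./#./.. | V11=-1→##/.#/##/#./..*; V21=-1→##/../##/##/..; V31=-1→##/../#./##/.#
ply 3, H at ##/.#/##/#./.. | H40=+1→##/.#/##/#./##*
ply 4: ##/.#/##/#./## is terminal -1 (V); from ../../#./#./.. depth 8

PV length from [../../#./#./..]: 3 plies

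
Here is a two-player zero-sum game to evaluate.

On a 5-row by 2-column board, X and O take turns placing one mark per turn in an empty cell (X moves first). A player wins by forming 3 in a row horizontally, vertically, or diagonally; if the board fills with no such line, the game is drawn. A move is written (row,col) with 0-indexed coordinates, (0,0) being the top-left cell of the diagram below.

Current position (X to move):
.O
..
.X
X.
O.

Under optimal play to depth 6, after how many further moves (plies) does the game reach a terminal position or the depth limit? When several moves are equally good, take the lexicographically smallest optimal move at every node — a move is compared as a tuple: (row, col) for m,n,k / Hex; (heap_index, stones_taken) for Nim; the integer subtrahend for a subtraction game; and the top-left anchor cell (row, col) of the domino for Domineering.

PV length from [.O/../.X/X./O.]: 5 plies

ply 1, X at .O/../.X/X./O. | (0,0)=+0→XO/../.X/X./O.; (1,0)=+1→.O/X./.X/X./O.*; (1,1)=+0→.O/.X/.X/X./O.; (2,0)=+1→.O/../XX/X./O.; (3,1)=+1→.O/../.X/XX/O.; (4,1)=+0→.O/../.X/X./OX
ply 2, O at .O/X./.X/X./O. | (0,0)=-1→OO/X./.X/X./O.*; (1,1)=-1→.O/XO/.X/X./O.; (2,0)=-1→.O/X./OX/X./O.; (3,1)=-1→.O/X./.X/XO/O.; (4,1)=-1→.O/X./.X/X./OO
ply 3, X at OO/X./.X/X./O. | (1,1)=+1→OO/XX/.X/X./O.*; (2,0)=+1→OO/X./XX/X./O.; (3,1)=+1→OO/X./.X/XX/O.; (4,1)=+1→OO/X./.X/X./OX
ply 4, O at OO/XX/.X/X./O. | (2,0)=-1→OO/XX/OX/X./O.*; (3,1)=-1→OO/XX/.X/XO/O.; (4,1)=-1→OO/XX/.X/X./OO
ply 5, X at OO/XX/OX/X./O. | (3,1)=+1→OO/XX/OX/XX/O.*; (4,1)=+0→OO/XX/OX/X./OX
ply 6: OO/XX/OX/XX/O. is terminal -1 (O); from .O/../.X/X./O. depth 6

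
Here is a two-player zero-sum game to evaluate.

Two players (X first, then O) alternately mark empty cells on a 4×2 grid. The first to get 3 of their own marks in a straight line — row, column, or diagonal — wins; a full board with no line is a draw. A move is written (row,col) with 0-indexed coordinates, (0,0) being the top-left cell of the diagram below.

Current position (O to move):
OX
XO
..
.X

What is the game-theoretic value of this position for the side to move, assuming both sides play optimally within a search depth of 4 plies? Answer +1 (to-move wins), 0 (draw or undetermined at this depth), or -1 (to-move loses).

value(OX/XO/../.X, O) = 0

p1 O@[OX/XO/../.X]: (2,0)[OX/XO/O./.X]+0* (2,1)[OX/XO/.O/.X]+0 (3,0)[OX/XO/../OX]+0
p2 X@[OX/XO/O./.X]: (2,1)[OX/XO/OX/.X]+0* (3,0)[OX/XO/O./XX]+0
p3 O@[OX/XO/OX/.X]: (3,0)[OX/XO/OX/OX]+0*
p4 X@[OX/XO/OX/OX] terminal +0; root [OX/XO/../.X] d4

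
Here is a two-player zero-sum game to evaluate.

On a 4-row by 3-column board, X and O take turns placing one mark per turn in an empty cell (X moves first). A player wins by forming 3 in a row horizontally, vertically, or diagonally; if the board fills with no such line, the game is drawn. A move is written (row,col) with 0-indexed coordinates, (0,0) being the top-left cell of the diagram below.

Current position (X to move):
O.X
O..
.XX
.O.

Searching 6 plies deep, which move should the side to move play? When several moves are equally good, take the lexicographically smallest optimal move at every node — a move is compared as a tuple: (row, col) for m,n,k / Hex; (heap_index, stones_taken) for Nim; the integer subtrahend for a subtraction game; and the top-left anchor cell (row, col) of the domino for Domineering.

X's best at [O.X/O../.XX/.O.]: (1,2)

ply 1, X at O.X/O../.XX/.O. | (0,1)=-1→OXX/O../.XX/.O.; (1,1)=-1→O.X/OX./.XX/.O.; (1,2)=+1→O.X/O.X/.XX/.O.*; (2,0)=+1→O.X/O../XXX/.O.; (3,0)=-1→O.X/O../.XX/XO.; (3,2)=-1→O.X/O../.XX/.OX
ply 2: O.X/O.X/.XX/.O. is terminal -1 (O); from O.X/O../.XX/.O. depth 6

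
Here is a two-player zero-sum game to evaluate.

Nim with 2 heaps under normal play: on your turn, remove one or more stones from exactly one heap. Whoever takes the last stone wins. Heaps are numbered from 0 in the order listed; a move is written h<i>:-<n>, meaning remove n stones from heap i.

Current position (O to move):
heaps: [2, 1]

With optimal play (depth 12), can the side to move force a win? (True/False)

O winning at [(2,1)]: True

ply 1, O at (2,1) | h0:-1=+1→(1,1)*; h0:-2=-1→(0,1); h1:-1=-1→(2,0)
ply 2, X at (1,1) | h0:-1=-1→(0,1)*; h1:-1=-1→(1,0)
ply 3, O at (0,1) | h1:-1=+1→(0,0)*
ply 4: (0,0) is terminal -1 (X); from (2,1) depth 12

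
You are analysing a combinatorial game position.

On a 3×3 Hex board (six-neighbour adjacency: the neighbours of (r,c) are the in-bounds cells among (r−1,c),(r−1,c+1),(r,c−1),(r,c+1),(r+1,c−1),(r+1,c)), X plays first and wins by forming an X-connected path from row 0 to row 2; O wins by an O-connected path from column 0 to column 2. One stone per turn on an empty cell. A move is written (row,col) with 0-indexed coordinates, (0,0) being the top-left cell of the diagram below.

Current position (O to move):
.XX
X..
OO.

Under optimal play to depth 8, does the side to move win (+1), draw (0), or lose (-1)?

p1 O@[.XX/X../OO.]: (0,0)[OXX/X../OO.]+1* (1,1)[.XX/XO./OO.]+1 (1,2)[.XX/X.O/OO.]+1 (2,2)[.XX/X../OOO]+1
p2 X@[OXX/X../OO.]: (1,1)[OXX/XX./OO.]-1* (1,2)[OXX/X.X/OO.]-1 (2,2)[OXX/X../OOX]-1
p3 O@[OXX/XX./OO.]: (1,2)[OXX/XXO/OO.]+1* (2,2)[OXX/XX./OOO]+1
p4 X@[OXX/XXO/OO.] terminal -1; root [.XX/X../OO.] d8

value(.XX/X../OO., O) = +1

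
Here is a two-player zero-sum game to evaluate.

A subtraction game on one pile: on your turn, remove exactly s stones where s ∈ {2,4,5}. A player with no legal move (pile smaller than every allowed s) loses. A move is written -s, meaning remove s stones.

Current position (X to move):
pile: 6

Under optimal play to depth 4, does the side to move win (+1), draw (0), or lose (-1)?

ply 1, X at 6 | -2=-1→4; -4=-1→2; -5=+1→1*
ply 2: 1 is terminal -1 (O); from 6 depth 4

value(6, X) = +1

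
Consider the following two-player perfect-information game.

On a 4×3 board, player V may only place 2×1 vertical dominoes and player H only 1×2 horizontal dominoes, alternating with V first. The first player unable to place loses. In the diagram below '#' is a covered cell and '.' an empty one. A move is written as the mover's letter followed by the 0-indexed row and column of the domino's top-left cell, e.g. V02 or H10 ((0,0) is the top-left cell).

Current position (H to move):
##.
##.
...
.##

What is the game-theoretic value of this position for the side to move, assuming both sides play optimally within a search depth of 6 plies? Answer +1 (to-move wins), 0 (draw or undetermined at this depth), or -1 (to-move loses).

value(##./##./.../.##, H) = -1

p1 H@[##./##./.../.##]: H20[##./##./##./.##]-1* H21[##./##./.##/.##]-1
p2 V@[##./##./##./.##]: V02[###/###/##./.##]+1* V12[##./###/###/.##]+1
p3 H@[###/###/##./.##] terminal -1; root [##./##./.../.##] d6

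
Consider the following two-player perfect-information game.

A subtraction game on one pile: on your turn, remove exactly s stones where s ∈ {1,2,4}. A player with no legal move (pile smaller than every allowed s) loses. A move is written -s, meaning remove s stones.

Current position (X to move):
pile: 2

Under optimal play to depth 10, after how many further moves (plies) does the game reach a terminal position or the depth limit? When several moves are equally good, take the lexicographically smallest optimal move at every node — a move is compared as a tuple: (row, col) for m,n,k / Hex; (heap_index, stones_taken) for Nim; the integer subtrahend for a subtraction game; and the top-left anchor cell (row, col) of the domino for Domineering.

[2] X move#1: -1:-1/1, -2:+1/0*
[0] end (terminal -1, O#2); searched 2 to 10

PV length from [2]: 1 ply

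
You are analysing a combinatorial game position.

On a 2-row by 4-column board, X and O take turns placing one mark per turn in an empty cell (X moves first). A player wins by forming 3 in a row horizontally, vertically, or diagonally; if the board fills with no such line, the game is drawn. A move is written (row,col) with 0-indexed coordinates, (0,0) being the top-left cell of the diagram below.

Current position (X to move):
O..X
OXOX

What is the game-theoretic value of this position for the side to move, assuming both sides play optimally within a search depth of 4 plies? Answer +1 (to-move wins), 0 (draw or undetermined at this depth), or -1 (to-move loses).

ply 1, X at O..X/OXOX | (0,1)=+0→OX.X/OXOX*; (0,2)=+0→O.XX/OXOX
ply 2, O at OX.X/OXOX | (0,2)=+0→OXOX/OXOX*
ply 3: OXOX/OXOX is terminal +0 (X); from O..X/OXOX depth 4

value(O..X/OXOX, X) = 0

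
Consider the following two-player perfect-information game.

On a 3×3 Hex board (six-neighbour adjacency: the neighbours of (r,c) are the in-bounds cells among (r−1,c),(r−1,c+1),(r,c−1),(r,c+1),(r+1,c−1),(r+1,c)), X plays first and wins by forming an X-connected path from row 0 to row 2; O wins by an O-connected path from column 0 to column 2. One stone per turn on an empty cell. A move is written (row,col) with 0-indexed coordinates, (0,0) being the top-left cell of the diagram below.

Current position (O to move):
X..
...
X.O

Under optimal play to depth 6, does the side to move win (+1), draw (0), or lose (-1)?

value(X../.../X.O, O) = -1

p1 O@[X../.../X.O]: (0,1)[XO./.../X.O]-1* (0,2)[X.O/.../X.O]-1 (1,0)[X../O../X.O]-1 (1,1)[X../.O./X.O]-1 (1,2)[X../..O/X.O]-1 (2,1)[X../.../XOO]-1
p2 X@[XO./.../X.O]: (0,2)[XOX/.../X.O]+1* (1,0)[XO./X../X.O]+1 (1,1)[XO./.X./X.O]+1 (1,2)[XO./..X/X.O]+1 (2,1)[XO./.../XXO]+1
p3 O@[XOX/.../X.O]: (1,0)[XOX/O../X.O]-1* (1,1)[XOX/.O./X.O]-1 (1,2)[XOX/..O/X.O]-1 (2,1)[XOX/.../XOO]-1
p4 X@[XOX/O../X.O]: (1,1)[XOX/OX./X.O]+1* (1,2)[XOX/O.X/X.O]+1 (2,1)[XOX/O../XXO]+1
p5 O@[XOX/OX./X.O] terminal -1; root [X../.../X.O] d6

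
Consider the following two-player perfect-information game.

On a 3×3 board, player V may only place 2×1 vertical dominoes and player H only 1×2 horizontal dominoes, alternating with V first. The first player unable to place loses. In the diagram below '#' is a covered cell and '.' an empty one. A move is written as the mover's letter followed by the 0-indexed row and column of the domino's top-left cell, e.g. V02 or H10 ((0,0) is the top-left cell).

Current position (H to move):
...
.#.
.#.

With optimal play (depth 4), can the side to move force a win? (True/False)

[.../.#./.#.] H move#1: H00:-1/##./.#./.#.*, H01:-1/.##/.#./.#.
[##./.#./.#.] V move#2: V02:+1/###/.##/.#.*, V10:+1/##./##./##., V12:+1/##./.##/.##
[###/.##/.#.] end (terminal -1, H#3); searched .../.#./.#. to 4

H winning at [.../.#./.#.]: False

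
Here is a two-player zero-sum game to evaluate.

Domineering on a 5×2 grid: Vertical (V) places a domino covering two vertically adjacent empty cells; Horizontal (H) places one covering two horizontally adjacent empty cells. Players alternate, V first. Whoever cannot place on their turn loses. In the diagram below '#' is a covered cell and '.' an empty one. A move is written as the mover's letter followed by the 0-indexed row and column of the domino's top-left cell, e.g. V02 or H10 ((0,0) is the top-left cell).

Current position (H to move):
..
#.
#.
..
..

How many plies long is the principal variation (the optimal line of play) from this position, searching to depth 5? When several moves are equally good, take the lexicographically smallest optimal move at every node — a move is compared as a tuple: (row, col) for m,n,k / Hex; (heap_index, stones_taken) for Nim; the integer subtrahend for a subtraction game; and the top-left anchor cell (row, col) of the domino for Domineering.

PV length from [../#./#./../..]: 3 plies

[../#./#./../..] H move#1: H00:-1/##/#./#./../.., H30:+1/../#./#./##/..*, H40:+1/../#./#./../##
[../#./#./##/..] V move#2: V01:-1/.#/##/#./##/..*, V11:-1/../##/##/##/..
[.#/##/#./##/..] H move#3: H40:+1/.#/##/#./##/##*
[.#/##/#./##/##] end (terminal -1, V#4); searched ../#./#./../.. to 5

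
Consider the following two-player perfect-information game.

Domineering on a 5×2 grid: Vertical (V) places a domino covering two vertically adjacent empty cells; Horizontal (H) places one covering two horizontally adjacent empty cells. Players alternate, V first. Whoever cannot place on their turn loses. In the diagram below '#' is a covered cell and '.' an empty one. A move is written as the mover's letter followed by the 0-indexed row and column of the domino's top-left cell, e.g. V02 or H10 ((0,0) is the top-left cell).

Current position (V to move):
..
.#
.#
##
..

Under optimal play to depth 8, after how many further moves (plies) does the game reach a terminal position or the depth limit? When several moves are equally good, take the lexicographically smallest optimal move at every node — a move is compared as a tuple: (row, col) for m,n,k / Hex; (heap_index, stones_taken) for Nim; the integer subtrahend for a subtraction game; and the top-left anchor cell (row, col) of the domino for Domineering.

[../.#/.#/##/..] V move#1: V00:-1/#./##/.#/##/..*, V10:-1/../##/##/##/..
[#./##/.#/##/..] H move#2: H40:+1/#./##/.#/##/##*
[#./##/.#/##/##] end (terminal -1, V#3); searched ../.#/.#/##/.. to 8

PV length from [../.#/.#/##/..]: 2 plies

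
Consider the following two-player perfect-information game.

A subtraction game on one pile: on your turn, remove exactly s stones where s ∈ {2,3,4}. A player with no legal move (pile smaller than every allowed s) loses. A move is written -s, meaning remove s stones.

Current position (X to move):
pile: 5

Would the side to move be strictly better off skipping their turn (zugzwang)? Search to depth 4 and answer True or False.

zugzwang(5, X) = False

[5] X move#1: -2:-1/3, -3:-1/2, -4:+1/1*
[1] end (terminal -1, O#2); searched 5 to 4
suppose X passes — search the same position with O to move:
pass> [5] O move#1: -2:-1/3, -3:-1/2, -4:+1/1*
pass> [1] end (terminal -1, X#2); searched 5 to 4
for X: play +1, pass -1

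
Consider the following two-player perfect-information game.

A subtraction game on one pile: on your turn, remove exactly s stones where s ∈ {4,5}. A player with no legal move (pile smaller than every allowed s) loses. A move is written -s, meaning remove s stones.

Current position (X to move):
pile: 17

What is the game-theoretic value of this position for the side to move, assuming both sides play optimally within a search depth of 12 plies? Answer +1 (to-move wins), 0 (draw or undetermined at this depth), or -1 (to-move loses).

value(17, X) = +1

p1 X@[17]: -4[13]-1 -5[12]+1*
p2 O@[12]: -4[8]-1* -5[7]-1
p3 X@[8]: -4[4]-1 -5[3]+1*
p4 O@[3] terminal -1; root [17] d12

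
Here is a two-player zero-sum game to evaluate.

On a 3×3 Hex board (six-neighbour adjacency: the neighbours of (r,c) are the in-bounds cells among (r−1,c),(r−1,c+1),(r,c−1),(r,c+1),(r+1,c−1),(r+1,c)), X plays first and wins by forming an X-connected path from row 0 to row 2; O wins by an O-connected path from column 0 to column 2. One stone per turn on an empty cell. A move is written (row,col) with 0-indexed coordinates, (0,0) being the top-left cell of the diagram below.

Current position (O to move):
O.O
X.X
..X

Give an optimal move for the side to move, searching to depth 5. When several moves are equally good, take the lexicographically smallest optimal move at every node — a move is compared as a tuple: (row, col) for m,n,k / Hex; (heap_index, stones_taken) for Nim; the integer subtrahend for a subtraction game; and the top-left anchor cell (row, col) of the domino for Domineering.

ply 1, O at O.O/X.X/..X | (0,1)=+1→OOO/X.X/..X*; (1,1)=+1→O.O/XOX/..X; (2,0)=+1→O.O/X.X/O.X; (2,1)=-1→O.O/X.X/.OX
ply 2: OOO/X.X/..X is terminal -1 (X); from O.O/X.X/..X depth 5

O's best at [O.O/X.X/..X]: (0,1)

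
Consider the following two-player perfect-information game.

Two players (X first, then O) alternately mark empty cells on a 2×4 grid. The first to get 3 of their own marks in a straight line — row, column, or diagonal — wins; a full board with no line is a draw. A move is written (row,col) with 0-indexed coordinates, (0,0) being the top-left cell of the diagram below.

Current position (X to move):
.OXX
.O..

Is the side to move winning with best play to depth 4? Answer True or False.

X winning at [.OXX/.O..]: False

ply 1, X at .OXX/.O.. | (0,0)=-1→XOXX/.O..; (1,0)=+0→.OXX/XO..*; (1,2)=+0→.OXX/.OX.; (1,3)=+0→.OXX/.O.X
ply 2, O at .OXX/XO.. | (0,0)=+0→OOXX/XO..*; (1,2)=+0→.OXX/XOO.; (1,3)=+0→.OXX/XO.O
ply 3, X at OOXX/XO.. | (1,2)=+0→OOXX/XOX.*; (1,3)=+0→OOXX/XO.X
ply 4, O at OOXX/XOX. | (1,3)=+0→OOXX/XOXO*
ply 5: OOXX/XOXO is terminal +0 (X); from .OXX/.O.. depth 4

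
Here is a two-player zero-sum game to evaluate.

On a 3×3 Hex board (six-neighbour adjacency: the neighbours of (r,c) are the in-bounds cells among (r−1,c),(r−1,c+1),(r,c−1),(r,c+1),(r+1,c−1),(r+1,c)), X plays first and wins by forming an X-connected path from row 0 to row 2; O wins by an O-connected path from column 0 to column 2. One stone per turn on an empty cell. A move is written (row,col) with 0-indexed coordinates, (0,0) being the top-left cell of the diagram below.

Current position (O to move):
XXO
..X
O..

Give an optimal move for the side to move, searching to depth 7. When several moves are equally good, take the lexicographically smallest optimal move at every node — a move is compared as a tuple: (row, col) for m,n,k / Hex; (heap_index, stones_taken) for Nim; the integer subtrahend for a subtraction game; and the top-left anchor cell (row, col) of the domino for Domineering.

O's best at [XXO/..X/O..]: (1,1)

ply 1, O at XXO/..X/O.. | (1,0)=-1→XXO/O.X/O..; (1,1)=+1→XXO/.OX/O..*; (2,1)=+1→XXO/..X/OO.; (2,2)=+1→XXO/..X/O.O
ply 2: XXO/.OX/O.. is terminal -1 (X); from XXO/..X/O.. depth 7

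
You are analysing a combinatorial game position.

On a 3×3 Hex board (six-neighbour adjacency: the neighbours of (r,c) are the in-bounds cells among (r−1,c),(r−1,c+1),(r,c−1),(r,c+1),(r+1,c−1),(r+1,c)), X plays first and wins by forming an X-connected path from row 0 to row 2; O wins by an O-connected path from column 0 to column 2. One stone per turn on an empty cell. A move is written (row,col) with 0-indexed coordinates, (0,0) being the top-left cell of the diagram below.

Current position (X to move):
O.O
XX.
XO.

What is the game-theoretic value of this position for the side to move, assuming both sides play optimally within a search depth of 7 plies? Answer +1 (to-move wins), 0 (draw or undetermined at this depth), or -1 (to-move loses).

[O.O/XX./XO.] X move#1: (0,1):+1/OXO/XX./XO.*, (1,2):-1/O.O/XXX/XO., (2,2):-1/O.O/XX./XOX
[OXO/XX./XO.] end (terminal -1, O#2); searched O.O/XX./XO. to 7

value(O.O/XX./XO., X) = +1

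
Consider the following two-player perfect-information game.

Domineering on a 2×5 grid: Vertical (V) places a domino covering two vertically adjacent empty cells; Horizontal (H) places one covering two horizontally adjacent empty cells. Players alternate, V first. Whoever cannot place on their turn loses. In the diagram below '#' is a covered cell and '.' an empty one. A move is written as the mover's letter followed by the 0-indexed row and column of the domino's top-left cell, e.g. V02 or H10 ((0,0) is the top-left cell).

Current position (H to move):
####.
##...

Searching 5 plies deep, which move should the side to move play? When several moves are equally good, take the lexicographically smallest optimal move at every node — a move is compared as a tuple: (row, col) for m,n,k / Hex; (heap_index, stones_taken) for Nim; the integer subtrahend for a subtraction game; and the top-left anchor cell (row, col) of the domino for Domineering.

p1 H@[####./##...]: H12[####./####.]-1 H13[####./##.##]+1*
p2 V@[####./##.##] terminal -1; root [####./##...] d5

H's best at [####./##...]: H13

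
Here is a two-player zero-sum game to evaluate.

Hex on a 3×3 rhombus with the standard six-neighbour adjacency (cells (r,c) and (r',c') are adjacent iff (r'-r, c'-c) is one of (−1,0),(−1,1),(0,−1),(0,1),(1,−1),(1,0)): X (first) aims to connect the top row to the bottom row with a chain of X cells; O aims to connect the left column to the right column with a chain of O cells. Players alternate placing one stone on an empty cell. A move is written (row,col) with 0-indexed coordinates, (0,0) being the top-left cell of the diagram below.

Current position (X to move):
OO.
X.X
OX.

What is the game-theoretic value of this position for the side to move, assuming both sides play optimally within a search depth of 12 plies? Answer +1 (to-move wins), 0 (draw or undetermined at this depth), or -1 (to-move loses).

p1 X@[OO./X.X/OX.]: (0,2)[OOX/X.X/OX.]+1* (1,1)[OO./XXX/OX.]-1 (2,2)[OO./X.X/OXX]-1
p2 O@[OOX/X.X/OX.] terminal -1; root [OO./X.X/OX.] d12

value(OO./X.X/OX., X) = +1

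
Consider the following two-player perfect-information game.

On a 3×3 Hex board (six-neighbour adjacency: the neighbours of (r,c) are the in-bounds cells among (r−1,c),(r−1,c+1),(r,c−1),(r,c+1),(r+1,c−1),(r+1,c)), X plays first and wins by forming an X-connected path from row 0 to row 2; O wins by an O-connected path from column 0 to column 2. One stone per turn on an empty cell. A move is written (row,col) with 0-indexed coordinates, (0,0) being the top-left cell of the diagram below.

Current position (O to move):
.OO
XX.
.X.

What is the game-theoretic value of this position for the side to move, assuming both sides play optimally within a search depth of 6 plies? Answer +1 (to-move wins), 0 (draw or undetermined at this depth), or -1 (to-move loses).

[.OO/XX./.X.] O move#1: (0,0):+1/OOO/XX./.X.*, (1,2):-1/.OO/XXO/.X., (2,0):-1/.OO/XX./OX., (2,2):-1/.OO/XX./.XO
[OOO/XX./.X.] end (terminal -1, X#2); searched .OO/XX./.X. to 6

value(.OO/XX./.X., O) = +1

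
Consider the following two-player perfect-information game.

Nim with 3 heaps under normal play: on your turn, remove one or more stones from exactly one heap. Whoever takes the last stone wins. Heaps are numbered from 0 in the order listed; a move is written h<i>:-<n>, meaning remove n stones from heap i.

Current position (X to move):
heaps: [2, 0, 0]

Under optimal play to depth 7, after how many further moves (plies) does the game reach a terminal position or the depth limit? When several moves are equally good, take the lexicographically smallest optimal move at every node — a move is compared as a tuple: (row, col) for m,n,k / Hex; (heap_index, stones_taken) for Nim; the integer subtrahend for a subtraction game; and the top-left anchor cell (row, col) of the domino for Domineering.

ply 1, X at (2,0,0) | h0:-1=-1→(1,0,0); h0:-2=+1→(0,0,0)*
ply 2: (0,0,0) is terminal -1 (O); from (2,0,0) depth 7

PV length from [(2,0,0)]: 1 ply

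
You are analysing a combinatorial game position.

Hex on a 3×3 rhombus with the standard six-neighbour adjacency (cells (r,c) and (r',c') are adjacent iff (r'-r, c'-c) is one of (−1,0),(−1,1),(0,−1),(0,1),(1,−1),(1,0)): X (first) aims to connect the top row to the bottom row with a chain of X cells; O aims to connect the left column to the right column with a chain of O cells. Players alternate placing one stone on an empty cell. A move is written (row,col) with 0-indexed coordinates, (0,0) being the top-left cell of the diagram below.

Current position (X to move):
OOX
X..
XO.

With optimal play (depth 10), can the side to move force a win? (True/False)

X winning at [OOX/X../XO.]: True

p1 X@[OOX/X../XO.]: (1,1)[OOX/XX./XO.]+1* (1,2)[OOX/X.X/XO.]+1 (2,2)[OOX/X../XOX]+1
p2 O@[OOX/XX./XO.] terminal -1; root [OOX/X../XO.] d10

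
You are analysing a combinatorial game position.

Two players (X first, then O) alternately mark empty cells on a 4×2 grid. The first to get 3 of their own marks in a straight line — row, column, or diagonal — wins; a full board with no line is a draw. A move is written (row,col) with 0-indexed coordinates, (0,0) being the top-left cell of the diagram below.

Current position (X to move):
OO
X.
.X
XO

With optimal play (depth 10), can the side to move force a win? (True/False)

X winning at [OO/X./.X/XO]: True

ply 1, X at OO/X./.X/XO | (1,1)=+0→OO/XX/.X/XO; (2,0)=+1→OO/X./XX/XO*
ply 2: OO/X./XX/XO is terminal -1 (O); from OO/X./.X/XO depth 10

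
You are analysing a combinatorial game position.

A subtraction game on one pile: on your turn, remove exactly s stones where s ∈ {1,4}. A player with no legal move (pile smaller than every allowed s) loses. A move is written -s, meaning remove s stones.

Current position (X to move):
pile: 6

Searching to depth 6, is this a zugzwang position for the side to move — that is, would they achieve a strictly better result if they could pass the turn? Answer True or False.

ply 1, X at 6 | -1=+1→5*; -4=+1→2
ply 2, O at 5 | -1=-1→4*; -4=-1→1
ply 3, X at 4 | -1=-1→3; -4=+1→0*
ply 4: 0 is terminal -1 (O); from 6 depth 6
suppose X passes — search the same position with O to move:
pass> ply 1, O at 6 | -1=+1→5*; -4=+1→2
pass> ply 2, X at 5 | -1=-1→4*; -4=-1→1
pass> ply 3, O at 4 | -1=-1→3; -4=+1→0*
pass> ply 4: 0 is terminal -1 (X); from 6 depth 6
for X: play +1, pass -1

zugzwang(6, X) = False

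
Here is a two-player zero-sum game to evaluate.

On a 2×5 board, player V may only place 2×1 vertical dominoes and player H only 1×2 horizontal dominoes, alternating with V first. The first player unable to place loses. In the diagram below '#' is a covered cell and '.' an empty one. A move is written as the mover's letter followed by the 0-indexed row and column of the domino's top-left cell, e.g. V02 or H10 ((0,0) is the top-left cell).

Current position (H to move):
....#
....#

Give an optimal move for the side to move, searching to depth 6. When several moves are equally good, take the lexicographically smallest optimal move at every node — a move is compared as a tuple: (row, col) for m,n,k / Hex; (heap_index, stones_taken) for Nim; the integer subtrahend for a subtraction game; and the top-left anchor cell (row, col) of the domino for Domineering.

H's best at [....#/....#]: H01

[....#/....#] H move#1: H00:-1/##..#/....#, H01:+1/.##.#/....#*, H02:-1/..###/....#, H10:-1/....#/##..#, H11:+1/....#/.##.#, H12:-1/....#/..###
[.##.#/....#] V move#2: V00:-1/###.#/#...#*, V03:-1/.####/...##
[###.#/#...#] H move#3: H11:-1/###.#/###.#, H12:+1/###.#/#.###*
[###.#/#.###] end (terminal -1, V#4); searched ....#/....# to 6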